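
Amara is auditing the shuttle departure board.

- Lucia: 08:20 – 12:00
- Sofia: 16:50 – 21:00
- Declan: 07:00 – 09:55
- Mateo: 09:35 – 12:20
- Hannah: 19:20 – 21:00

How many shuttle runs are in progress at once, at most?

Sweep the timeline, counting +1 at each start and −1 at each end (ends before starts at a tie):
07:00 start Declan → 1
08:20 start Lucia → 2
09:35 start Mateo → 3
09:55 end Declan → 2
12:00 end Lucia → 1
12:20 end Mateo → 0
16:50 start Sofia → 1
19:20 start Hannah → 2
21:00 end Hannah → 1
21:00 end Sofia → 0
Peak is 3, at 09:35 (Declan, Lucia, Mateo).

3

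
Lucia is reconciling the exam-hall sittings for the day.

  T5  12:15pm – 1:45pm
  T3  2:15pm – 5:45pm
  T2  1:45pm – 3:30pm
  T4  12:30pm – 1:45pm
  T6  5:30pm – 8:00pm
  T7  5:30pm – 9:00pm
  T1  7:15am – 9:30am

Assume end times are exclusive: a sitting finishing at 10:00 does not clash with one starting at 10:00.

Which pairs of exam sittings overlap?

Sorted by start: T1, T5, T4, T2, T3, T6, T7.
T5 starts after T1 ends — done with T1.
T4 starts before T5 ends → T5 and T4 overlap.
T2 starts exactly when T5 ends (back-to-back, no overlap) — done with T5.
T2 starts exactly when T4 ends (back-to-back, no overlap) — done with T4.
T3 starts before T2 ends → T2 and T3 overlap.
T6 starts after T2 ends — done with T2.
T6 starts before T3 ends → T3 and T6 overlap.
T7 starts before T3 ends → T3 and T7 overlap.
T7 starts before T6 ends → T6 and T7 overlap.

T2 & T3, T3 & T6, T3 & T7, T4 & T5, T6 & T7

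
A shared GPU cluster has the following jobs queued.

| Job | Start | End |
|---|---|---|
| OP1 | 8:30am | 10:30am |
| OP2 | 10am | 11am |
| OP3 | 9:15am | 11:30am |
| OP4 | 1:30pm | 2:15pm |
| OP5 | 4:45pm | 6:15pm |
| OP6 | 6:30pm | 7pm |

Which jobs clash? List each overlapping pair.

Two intervals overlap when each starts before the other ends.
Sorted by start: OP1, OP3, OP2, OP4, OP5, OP6.
OP3 starts before OP1 ends → OP1 and OP3 overlap.
OP2 starts before OP1 ends → OP1 and OP2 overlap.
OP4 starts after OP1 ends, so nothing later overlaps OP1 either.
OP2 starts before OP3 ends → OP3 and OP2 overlap.
OP4 starts after OP3 ends, so nothing later overlaps OP3 either.
OP4 starts after OP2 ends, so nothing later overlaps OP2 either.
OP5 starts after OP4 ends, so nothing later overlaps OP4 either.
OP6 starts after OP5 ends.

OP1 & OP2, OP1 & OP3, OP2 & OP3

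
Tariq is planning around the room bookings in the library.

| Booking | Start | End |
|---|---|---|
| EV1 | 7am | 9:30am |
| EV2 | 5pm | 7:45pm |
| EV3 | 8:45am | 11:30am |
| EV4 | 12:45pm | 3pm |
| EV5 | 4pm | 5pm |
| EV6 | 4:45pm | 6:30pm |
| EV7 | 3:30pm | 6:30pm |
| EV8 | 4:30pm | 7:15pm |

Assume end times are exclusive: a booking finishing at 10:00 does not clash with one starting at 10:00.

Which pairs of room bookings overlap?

Sorted by start: EV1, EV3, EV4, EV7, EV5, EV8, EV6, EV2.
EV3 starts before EV1 ends → EV1 and EV3 overlap.
EV4 starts after EV1 ends — done with EV1.
EV4 starts after EV3 ends — done with EV3.
EV7 starts after EV4 ends — done with EV4.
EV5 starts before EV7 ends → EV7 and EV5 overlap.
EV8 starts before EV7 ends → EV7 and EV8 overlap.
EV6 starts before EV7 ends → EV7 and EV6 overlap.
EV2 starts before EV7 ends → EV7 and EV2 overlap.
EV8 starts before EV5 ends → EV5 and EV8 overlap.
EV6 starts before EV5 ends → EV5 and EV6 overlap.
EV2 starts exactly when EV5 ends (back-to-back, no overlap).
EV6 starts before EV8 ends → EV8 and EV6 overlap.
EV2 starts before EV8 ends → EV8 and EV2 overlap.
EV2 starts before EV6 ends → EV6 and EV2 overlap.

EV1 & EV3, EV2 & EV6, EV2 & EV7, EV2 & EV8, EV5 & EV6, EV5 & EV7, EV5 & EV8, EV6 & EV7, EV6 & EV8, EV7 & EV8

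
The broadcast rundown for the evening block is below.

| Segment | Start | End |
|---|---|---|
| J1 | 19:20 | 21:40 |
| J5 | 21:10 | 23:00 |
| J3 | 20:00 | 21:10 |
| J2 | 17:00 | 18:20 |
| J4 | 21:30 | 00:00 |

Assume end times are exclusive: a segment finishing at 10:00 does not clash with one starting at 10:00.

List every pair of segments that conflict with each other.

J1 & J3, J1 & J4, J1 & J5, J4 & J5

Sorted by start: J2, J1, J3, J5, J4.
J1 starts after J2 ends — done with J2.
J3 starts before J1 ends → J1 and J3 overlap.
J5 starts before J1 ends → J1 and J5 overlap.
J4 starts before J1 ends → J1 and J4 overlap.
J5 starts exactly when J3 ends (back-to-back, no overlap) — done with J3.
J4 starts before J5 ends → J5 and J4 overlap.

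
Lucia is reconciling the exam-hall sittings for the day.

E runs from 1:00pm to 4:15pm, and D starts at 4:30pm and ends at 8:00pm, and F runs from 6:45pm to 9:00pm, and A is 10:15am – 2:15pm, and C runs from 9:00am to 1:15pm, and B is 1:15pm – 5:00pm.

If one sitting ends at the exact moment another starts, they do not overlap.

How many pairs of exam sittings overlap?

7

Two intervals overlap when each starts before the other ends.
Sorted by start: C, A, E, B, D, F.
A starts before C ends → C and A overlap.
E starts before C ends → C and E overlap.
B starts exactly when C ends (back-to-back, no overlap), so C has no further overlaps.
E starts before A ends → A and E overlap.
B starts before A ends → A and B overlap.
D starts after A ends, so A has no further overlaps.
B starts before E ends → E and B overlap.
D starts after E ends, so E has no further overlaps.
D starts before B ends → B and D overlap.
F starts after B ends.
F starts before D ends → D and F overlap.
Overlapping pairs: A & B, A & C, A & E, B & D, B & E, C & E, D & F — 7 in total.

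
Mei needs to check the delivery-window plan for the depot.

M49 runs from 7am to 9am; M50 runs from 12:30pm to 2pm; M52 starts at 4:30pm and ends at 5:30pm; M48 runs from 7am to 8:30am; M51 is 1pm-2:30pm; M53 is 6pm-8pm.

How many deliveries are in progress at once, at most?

Walk through starts and ends in time order (an end at T is processed before a start at T):
7am start M48 → 1
7am start M49 → 2
8:30am end M48 → 1
9am end M49 → 0
12:30pm start M50 → 1
1pm start M51 → 2
2pm end M50 → 1
2:30pm end M51 → 0
4:30pm start M52 → 1
5:30pm end M52 → 0
6pm start M53 → 1
8pm end M53 → 0
Peak is 2, at 7am (M48, M49).

2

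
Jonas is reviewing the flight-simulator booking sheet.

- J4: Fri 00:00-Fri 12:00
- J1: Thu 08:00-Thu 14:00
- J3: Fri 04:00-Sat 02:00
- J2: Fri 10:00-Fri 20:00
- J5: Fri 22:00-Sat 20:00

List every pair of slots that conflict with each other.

J2 & J3, J2 & J4, J3 & J4, J3 & J5

Sorted by start: J1, J4, J3, J2, J5.
J4 starts after J1 ends, so J1 has no further overlaps.
J3 starts before J4 ends → J4 and J3 overlap.
J2 starts before J4 ends → J4 and J2 overlap.
J5 starts after J4 ends.
J2 starts before J3 ends → J3 and J2 overlap.
J5 starts before J3 ends → J3 and J5 overlap.
J5 starts after J2 ends.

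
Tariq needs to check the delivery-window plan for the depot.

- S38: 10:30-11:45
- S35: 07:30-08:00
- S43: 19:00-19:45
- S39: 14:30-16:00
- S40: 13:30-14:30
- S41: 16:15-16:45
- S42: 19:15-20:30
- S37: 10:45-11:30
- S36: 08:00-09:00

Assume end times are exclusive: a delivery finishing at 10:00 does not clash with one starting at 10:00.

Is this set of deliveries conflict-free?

Sorted by start: S35, S36, S38, S37, S40, S39, S41, S43, S42.
S36 starts exactly when S35 ends (back-to-back, no overlap); S35 is clear from here.
S38 starts after S36 ends; S36 is clear from here.
S37 starts before S38 ends → S38 and S37 overlap.
That's a conflict, so the schedule is not conflict-free.

No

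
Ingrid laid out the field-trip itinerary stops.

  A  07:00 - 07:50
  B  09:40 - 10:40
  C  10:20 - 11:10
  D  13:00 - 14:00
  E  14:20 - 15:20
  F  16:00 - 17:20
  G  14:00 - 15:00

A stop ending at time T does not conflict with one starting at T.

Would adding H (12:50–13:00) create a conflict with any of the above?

A: ends 07:50 at or before H starts 12:50 → clear.
B: ends 10:40 at or before H starts 12:50 → clear.
C: ends 11:10 at or before H starts 12:50 → clear.
D: starts 13:00 at or after H ends 13:00 → clear.
G: starts 14:00 at or after H ends 13:00 → clear.
E: starts 14:20 at or after H ends 13:00 → clear.
F: starts 16:00 at or after H ends 13:00 → clear.

No — it doesn't clash with anything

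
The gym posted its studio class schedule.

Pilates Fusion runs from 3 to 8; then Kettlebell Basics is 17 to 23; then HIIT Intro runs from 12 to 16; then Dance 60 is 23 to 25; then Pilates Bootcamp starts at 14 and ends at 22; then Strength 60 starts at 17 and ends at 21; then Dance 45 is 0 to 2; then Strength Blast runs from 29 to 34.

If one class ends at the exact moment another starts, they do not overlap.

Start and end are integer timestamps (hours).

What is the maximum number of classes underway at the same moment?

3

Sweep the timeline, counting +1 at each start and −1 at each end (ends before starts at a tie):
0 start Dance 45 → 1
2 end Dance 45 → 0
3 start Pilates Fusion → 1
8 end Pilates Fusion → 0
12 start HIIT Intro → 1
14 start Pilates Bootcamp → 2
16 end HIIT Intro → 1
17 start Kettlebell Basics → 2
17 start Strength 60 → 3
21 end Strength 60 → 2
22 end Pilates Bootcamp → 1
23 end Kettlebell Basics → 0
23 start Dance 60 → 1
25 end Dance 60 → 0
29 start Strength Blast → 1
34 end Strength Blast → 0
Peak is 3, at 17 (Kettlebell Basics, Pilates Bootcamp, Strength 60).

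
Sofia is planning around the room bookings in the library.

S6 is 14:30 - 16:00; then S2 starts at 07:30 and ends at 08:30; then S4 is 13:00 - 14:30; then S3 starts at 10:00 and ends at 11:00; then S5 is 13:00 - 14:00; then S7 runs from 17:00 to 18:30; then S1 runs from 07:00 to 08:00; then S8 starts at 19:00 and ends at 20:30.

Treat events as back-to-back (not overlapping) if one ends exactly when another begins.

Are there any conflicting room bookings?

Sorted by start: S1, S2, S3, S4, S5, S6, S7, S8.
S2 starts before S1 ends → S1 and S2 overlap.
That's a conflict, so the schedule is not conflict-free.

Yes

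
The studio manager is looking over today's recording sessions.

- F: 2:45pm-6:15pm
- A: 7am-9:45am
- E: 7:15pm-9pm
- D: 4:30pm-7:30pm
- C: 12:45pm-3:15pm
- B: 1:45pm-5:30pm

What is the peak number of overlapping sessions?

Sweep the timeline, counting +1 at each start and −1 at each end (ends before starts at a tie):
7am start A → 1
9:45am end A → 0
12:45pm start C → 1
1:45pm start B → 2
2:45pm start F → 3
3:15pm end C → 2
4:30pm start D → 3
5:30pm end B → 2
6:15pm end F → 1
7:15pm start E → 2
7:30pm end D → 1
9pm end E → 0
Peak is 3, at 2:45pm (B, C, F).

3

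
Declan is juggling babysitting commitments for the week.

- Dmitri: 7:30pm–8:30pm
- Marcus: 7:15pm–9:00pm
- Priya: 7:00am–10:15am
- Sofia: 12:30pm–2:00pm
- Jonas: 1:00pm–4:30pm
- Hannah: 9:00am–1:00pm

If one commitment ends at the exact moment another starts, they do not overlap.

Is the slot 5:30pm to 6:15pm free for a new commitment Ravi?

Yes — the slot is free

Priya: ends 10:15am at or before Ravi starts 5:30pm → clear.
Hannah: ends 1:00pm at or before Ravi starts 5:30pm → clear.
Sofia: ends 2:00pm at or before Ravi starts 5:30pm → clear.
Jonas: ends 4:30pm at or before Ravi starts 5:30pm → clear.
Marcus: starts 7:15pm at or after Ravi ends 6:15pm → clear.
Dmitri: starts 7:30pm at or after Ravi ends 6:15pm → clear.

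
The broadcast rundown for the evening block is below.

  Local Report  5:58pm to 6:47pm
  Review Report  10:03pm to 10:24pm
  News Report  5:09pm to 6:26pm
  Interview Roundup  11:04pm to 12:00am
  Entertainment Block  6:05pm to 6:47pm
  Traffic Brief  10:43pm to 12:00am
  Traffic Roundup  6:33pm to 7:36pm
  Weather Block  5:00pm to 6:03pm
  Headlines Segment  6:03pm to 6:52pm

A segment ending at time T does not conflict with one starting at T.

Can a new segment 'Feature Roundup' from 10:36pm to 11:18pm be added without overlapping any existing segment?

Weather Block: ends 6:03pm at or before Feature Roundup starts 10:36pm → clear.
News Report: ends 6:26pm at or before Feature Roundup starts 10:36pm → clear.
Local Report: ends 6:47pm at or before Feature Roundup starts 10:36pm → clear.
Headlines Segment: ends 6:52pm at or before Feature Roundup starts 10:36pm → clear.
Entertainment Block: ends 6:47pm at or before Feature Roundup starts 10:36pm → clear.
Traffic Roundup: ends 7:36pm at or before Feature Roundup starts 10:36pm → clear.
Review Report: ends 10:24pm at or before Feature Roundup starts 10:36pm → clear.
Traffic Brief: starts 10:43pm before Feature Roundup ends 11:18pm, and ends 12:00am after Feature Roundup starts 10:36pm → overlap.
Interview Roundup: starts 11:04pm before Feature Roundup ends 11:18pm, and ends 12:00am after Feature Roundup starts 10:36pm → overlap.
Feature Roundup overlaps Traffic Brief, Interview Roundup.

No — it overlaps Interview Roundup, Traffic Brief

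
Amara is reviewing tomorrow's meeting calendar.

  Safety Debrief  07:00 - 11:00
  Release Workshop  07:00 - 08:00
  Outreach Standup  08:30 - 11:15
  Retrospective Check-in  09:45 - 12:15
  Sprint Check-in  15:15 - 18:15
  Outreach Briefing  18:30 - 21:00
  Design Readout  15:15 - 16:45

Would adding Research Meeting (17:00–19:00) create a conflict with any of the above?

Safety Debrief: ends 11:00 at or before Research Meeting starts 17:00 → clear.
Release Workshop: ends 08:00 at or before Research Meeting starts 17:00 → clear.
Outreach Standup: ends 11:15 at or before Research Meeting starts 17:00 → clear.
Retrospective Check-in: ends 12:15 at or before Research Meeting starts 17:00 → clear.
Sprint Check-in: starts 15:15 before Research Meeting ends 19:00, and ends 18:15 after Research Meeting starts 17:00 → overlap.
Design Readout: ends 16:45 at or before Research Meeting starts 17:00 → clear.
Outreach Briefing: starts 18:30 before Research Meeting ends 19:00, and ends 21:00 after Research Meeting starts 17:00 → overlap.
Research Meeting overlaps Sprint Check-in, Outreach Briefing.

Yes — it overlaps Outreach Briefing, Sprint Check-in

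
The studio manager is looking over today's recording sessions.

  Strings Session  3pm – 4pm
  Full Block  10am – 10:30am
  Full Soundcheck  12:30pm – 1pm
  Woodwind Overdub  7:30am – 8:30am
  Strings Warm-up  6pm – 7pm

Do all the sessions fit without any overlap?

Sorted by start: Woodwind Overdub, Full Block, Full Soundcheck, Strings Session, Strings Warm-up.
Full Block starts after Woodwind Overdub ends, so Woodwind Overdub has no further overlaps.
Full Soundcheck starts after Full Block ends, so Full Block has no further overlaps.
Strings Session starts after Full Soundcheck ends, so Full Soundcheck has no further overlaps.
Strings Warm-up starts after Strings Session ends.
Every pair is clear; the schedule has no overlaps.

Yes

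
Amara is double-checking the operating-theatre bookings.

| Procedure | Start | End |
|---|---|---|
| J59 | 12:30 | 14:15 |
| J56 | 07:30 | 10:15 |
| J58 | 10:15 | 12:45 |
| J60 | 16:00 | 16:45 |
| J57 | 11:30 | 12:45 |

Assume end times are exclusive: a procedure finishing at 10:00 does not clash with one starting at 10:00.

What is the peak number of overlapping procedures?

Walk through starts and ends in time order (an end at T is processed before a start at T):
07:30 start J56 → 1
10:15 end J56 → 0
10:15 start J58 → 1
11:30 start J57 → 2
12:30 start J59 → 3
12:45 end J57 → 2
12:45 end J58 → 1
14:15 end J59 → 0
16:00 start J60 → 1
16:45 end J60 → 0
Peak is 3, at 12:30 (J57, J58, J59).

3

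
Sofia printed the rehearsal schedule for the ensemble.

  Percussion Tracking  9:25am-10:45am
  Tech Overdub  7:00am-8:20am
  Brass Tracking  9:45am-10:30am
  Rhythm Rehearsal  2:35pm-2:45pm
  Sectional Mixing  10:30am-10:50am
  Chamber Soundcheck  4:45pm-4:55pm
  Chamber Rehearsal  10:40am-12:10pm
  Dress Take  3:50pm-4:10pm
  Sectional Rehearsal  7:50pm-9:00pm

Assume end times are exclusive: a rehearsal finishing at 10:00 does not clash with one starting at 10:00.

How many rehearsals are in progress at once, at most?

Sweep the timeline, counting +1 at each start and −1 at each end (ends before starts at a tie):
7:00am start Tech Overdub → 1
8:20am end Tech Overdub → 0
9:25am start Percussion Tracking → 1
9:45am start Brass Tracking → 2
10:30am end Brass Tracking → 1
10:30am start Sectional Mixing → 2
10:40am start Chamber Rehearsal → 3
10:45am end Percussion Tracking → 2
10:50am end Sectional Mixing → 1
12:10pm end Chamber Rehearsal → 0
2:35pm start Rhythm Rehearsal → 1
2:45pm end Rhythm Rehearsal → 0
3:50pm start Dress Take → 1
4:10pm end Dress Take → 0
4:45pm start Chamber Soundcheck → 1
4:55pm end Chamber Soundcheck → 0
7:50pm start Sectional Rehearsal → 1
9:00pm end Sectional Rehearsal → 0
Peak is 3, at 10:40am (Chamber Rehearsal, Percussion Tracking, Sectional Mixing).

3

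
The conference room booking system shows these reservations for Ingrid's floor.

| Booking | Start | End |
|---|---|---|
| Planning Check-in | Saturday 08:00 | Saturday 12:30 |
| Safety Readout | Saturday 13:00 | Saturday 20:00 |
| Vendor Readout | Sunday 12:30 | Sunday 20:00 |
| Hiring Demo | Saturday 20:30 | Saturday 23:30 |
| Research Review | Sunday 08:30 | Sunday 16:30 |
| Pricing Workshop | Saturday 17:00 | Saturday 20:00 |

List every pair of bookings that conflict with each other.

Pricing Workshop & Safety Readout, Research Review & Vendor Readout

Sorted by start: Planning Check-in, Safety Readout, Pricing Workshop, Hiring Demo, Research Review, Vendor Readout.
Safety Readout starts after Planning Check-in ends, so nothing later overlaps Planning Check-in either.
Pricing Workshop starts before Safety Readout ends → Safety Readout and Pricing Workshop overlap.
Hiring Demo starts after Safety Readout ends, so nothing later overlaps Safety Readout either.
Hiring Demo starts after Pricing Workshop ends, so nothing later overlaps Pricing Workshop either.
Research Review starts after Hiring Demo ends, so nothing later overlaps Hiring Demo either.
Vendor Readout starts before Research Review ends → Research Review and Vendor Readout overlap.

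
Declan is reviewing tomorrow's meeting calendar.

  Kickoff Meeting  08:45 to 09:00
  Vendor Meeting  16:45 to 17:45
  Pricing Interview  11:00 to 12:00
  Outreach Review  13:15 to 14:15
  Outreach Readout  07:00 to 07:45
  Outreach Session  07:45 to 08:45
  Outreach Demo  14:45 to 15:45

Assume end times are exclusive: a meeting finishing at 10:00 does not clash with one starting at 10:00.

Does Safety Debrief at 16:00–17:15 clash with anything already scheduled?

Yes — it overlaps Vendor Meeting

Outreach Readout: ends 07:45 at or before Safety Debrief starts 16:00 → clear.
Outreach Session: ends 08:45 at or before Safety Debrief starts 16:00 → clear.
Kickoff Meeting: ends 09:00 at or before Safety Debrief starts 16:00 → clear.
Pricing Interview: ends 12:00 at or before Safety Debrief starts 16:00 → clear.
Outreach Review: ends 14:15 at or before Safety Debrief starts 16:00 → clear.
Outreach Demo: ends 15:45 at or before Safety Debrief starts 16:00 → clear.
Vendor Meeting: starts 16:45 before Safety Debrief ends 17:15, and ends 17:45 after Safety Debrief starts 16:00 → overlap.
Safety Debrief overlaps Vendor Meeting.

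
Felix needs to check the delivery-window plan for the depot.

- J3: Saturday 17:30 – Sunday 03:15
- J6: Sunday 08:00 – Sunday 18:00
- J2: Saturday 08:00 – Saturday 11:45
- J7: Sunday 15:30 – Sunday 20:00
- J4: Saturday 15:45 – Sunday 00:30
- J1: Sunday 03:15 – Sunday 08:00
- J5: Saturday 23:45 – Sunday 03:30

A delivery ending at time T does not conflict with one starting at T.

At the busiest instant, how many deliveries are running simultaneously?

3

Sweep the timeline, counting +1 at each start and −1 at each end (ends before starts at a tie):
Saturday 08:00 start J2 → 1
Saturday 11:45 end J2 → 0
Saturday 15:45 start J4 → 1
Saturday 17:30 start J3 → 2
Saturday 23:45 start J5 → 3
Sunday 00:30 end J4 → 2
Sunday 03:15 end J3 → 1
Sunday 03:15 start J1 → 2
Sunday 03:30 end J5 → 1
Sunday 08:00 end J1 → 0
Sunday 08:00 start J6 → 1
Sunday 15:30 start J7 → 2
Sunday 18:00 end J6 → 1
Sunday 20:00 end J7 → 0
Peak is 3, at Saturday 23:45 (J3, J4, J5).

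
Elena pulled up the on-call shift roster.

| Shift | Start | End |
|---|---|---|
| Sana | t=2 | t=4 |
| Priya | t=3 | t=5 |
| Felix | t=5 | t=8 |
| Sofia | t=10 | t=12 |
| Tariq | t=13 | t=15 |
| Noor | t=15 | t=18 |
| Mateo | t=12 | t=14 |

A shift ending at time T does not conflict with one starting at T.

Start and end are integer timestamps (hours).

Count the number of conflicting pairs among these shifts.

2

Sorted by start: Sana, Priya, Felix, Sofia, Mateo, Tariq, Noor.
Priya starts before Sana ends → Sana and Priya overlap.
Felix starts after Sana ends — done with Sana.
Felix starts exactly when Priya ends (back-to-back, no overlap) — done with Priya.
Sofia starts after Felix ends — done with Felix.
Mateo starts exactly when Sofia ends (back-to-back, no overlap) — done with Sofia.
Tariq starts before Mateo ends → Mateo and Tariq overlap.
Noor starts after Mateo ends.
Noor starts exactly when Tariq ends (back-to-back, no overlap).
Overlapping pairs: Mateo & Tariq, Priya & Sana — 2 in total.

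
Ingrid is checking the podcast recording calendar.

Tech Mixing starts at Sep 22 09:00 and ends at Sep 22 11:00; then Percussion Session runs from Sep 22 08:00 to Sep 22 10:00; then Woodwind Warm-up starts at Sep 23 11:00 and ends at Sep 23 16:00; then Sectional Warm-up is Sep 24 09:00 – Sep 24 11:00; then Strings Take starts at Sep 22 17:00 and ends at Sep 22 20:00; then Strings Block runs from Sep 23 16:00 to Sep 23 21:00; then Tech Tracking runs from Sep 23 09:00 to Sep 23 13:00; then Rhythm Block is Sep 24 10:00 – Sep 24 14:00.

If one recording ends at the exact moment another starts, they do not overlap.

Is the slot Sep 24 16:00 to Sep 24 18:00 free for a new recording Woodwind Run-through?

Percussion Session: ends Sep 22 10:00 at or before Woodwind Run-through starts Sep 24 16:00 → clear.
Tech Mixing: ends Sep 22 11:00 at or before Woodwind Run-through starts Sep 24 16:00 → clear.
Strings Take: ends Sep 22 20:00 at or before Woodwind Run-through starts Sep 24 16:00 → clear.
Tech Tracking: ends Sep 23 13:00 at or before Woodwind Run-through starts Sep 24 16:00 → clear.
Woodwind Warm-up: ends Sep 23 16:00 at or before Woodwind Run-through starts Sep 24 16:00 → clear.
Strings Block: ends Sep 23 21:00 at or before Woodwind Run-through starts Sep 24 16:00 → clear.
Sectional Warm-up: ends Sep 24 11:00 at or before Woodwind Run-through starts Sep 24 16:00 → clear.
Rhythm Block: ends Sep 24 14:00 at or before Woodwind Run-through starts Sep 24 16:00 → clear.

Yes — the slot is free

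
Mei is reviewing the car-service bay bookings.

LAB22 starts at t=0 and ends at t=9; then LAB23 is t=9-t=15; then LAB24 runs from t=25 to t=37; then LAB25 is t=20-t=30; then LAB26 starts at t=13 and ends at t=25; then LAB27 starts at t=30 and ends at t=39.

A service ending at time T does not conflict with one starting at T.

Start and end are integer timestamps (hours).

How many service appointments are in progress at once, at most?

Sort all start/end points and keep a running count:
t=0 start LAB22 → 1
t=9 end LAB22 → 0
t=9 start LAB23 → 1
t=13 start LAB26 → 2
t=15 end LAB23 → 1
t=20 start LAB25 → 2
t=25 end LAB26 → 1
t=25 start LAB24 → 2
t=30 end LAB25 → 1
t=30 start LAB27 → 2
t=37 end LAB24 → 1
t=39 end LAB27 → 0
Peak is 2, at t=13 (LAB23, LAB26).

2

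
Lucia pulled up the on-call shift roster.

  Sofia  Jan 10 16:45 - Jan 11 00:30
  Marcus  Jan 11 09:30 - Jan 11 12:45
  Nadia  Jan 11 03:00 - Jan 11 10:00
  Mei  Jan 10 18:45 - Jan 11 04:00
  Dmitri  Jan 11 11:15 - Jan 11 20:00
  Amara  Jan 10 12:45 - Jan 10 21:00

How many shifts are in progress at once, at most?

3

Sweep the timeline, counting +1 at each start and −1 at each end (ends before starts at a tie):
Jan 10 12:45 start Amara → 1
Jan 10 16:45 start Sofia → 2
Jan 10 18:45 start Mei → 3
Jan 10 21:00 end Amara → 2
Jan 11 00:30 end Sofia → 1
Jan 11 03:00 start Nadia → 2
Jan 11 04:00 end Mei → 1
Jan 11 09:30 start Marcus → 2
Jan 11 10:00 end Nadia → 1
Jan 11 11:15 start Dmitri → 2
Jan 11 12:45 end Marcus → 1
Jan 11 20:00 end Dmitri → 0
Peak is 3, at Jan 10 18:45 (Amara, Mei, Sofia).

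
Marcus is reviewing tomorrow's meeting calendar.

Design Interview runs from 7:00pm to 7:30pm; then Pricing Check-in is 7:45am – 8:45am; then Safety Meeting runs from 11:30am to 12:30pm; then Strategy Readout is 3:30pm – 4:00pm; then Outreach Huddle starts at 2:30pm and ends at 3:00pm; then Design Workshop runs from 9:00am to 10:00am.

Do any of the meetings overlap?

No

Two intervals overlap when each starts before the other ends.
Sorted by start: Pricing Check-in, Design Workshop, Safety Meeting, Outreach Huddle, Strategy Readout, Design Interview.
Design Workshop starts after Pricing Check-in ends; Pricing Check-in is clear from here.
Safety Meeting starts after Design Workshop ends; Design Workshop is clear from here.
Outreach Huddle starts after Safety Meeting ends; Safety Meeting is clear from here.
Strategy Readout starts after Outreach Huddle ends; Outreach Huddle is clear from here.
Design Interview starts after Strategy Readout ends.
Every pair is clear; the schedule has no overlaps.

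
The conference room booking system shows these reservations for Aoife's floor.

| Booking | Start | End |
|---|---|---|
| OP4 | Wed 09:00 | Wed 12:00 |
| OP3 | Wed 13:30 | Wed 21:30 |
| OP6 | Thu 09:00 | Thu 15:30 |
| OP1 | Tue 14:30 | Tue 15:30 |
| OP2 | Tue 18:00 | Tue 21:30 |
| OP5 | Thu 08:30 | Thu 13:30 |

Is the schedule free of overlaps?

No

Check each pair: they overlap iff neither finishes before the other starts.
Sorted by start: OP1, OP2, OP4, OP3, OP5, OP6.
OP2 starts after OP1 ends — done with OP1.
OP4 starts after OP2 ends — done with OP2.
OP3 starts after OP4 ends — done with OP4.
OP5 starts after OP3 ends — done with OP3.
OP6 starts before OP5 ends → OP5 and OP6 overlap.
That's a conflict, so the schedule is not conflict-free.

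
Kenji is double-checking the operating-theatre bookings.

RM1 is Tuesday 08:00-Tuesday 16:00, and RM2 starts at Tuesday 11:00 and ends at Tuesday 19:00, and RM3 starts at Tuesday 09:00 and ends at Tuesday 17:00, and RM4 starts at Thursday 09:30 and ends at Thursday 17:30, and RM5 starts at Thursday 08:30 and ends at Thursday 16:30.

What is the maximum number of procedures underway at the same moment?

3

Walk through starts and ends in time order (an end at T is processed before a start at T):
Tuesday 08:00 start RM1 → 1
Tuesday 09:00 start RM3 → 2
Tuesday 11:00 start RM2 → 3
Tuesday 16:00 end RM1 → 2
Tuesday 17:00 end RM3 → 1
Tuesday 19:00 end RM2 → 0
Thursday 08:30 start RM5 → 1
Thursday 09:30 start RM4 → 2
Thursday 16:30 end RM5 → 1
Thursday 17:30 end RM4 → 0
Peak is 3, at Tuesday 11:00 (RM1, RM2, RM3).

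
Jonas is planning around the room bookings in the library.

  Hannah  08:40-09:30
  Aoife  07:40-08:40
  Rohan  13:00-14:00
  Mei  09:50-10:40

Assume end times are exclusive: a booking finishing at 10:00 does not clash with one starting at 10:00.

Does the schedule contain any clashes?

Sorted by start: Aoife, Hannah, Mei, Rohan.
Hannah starts exactly when Aoife ends (back-to-back, no overlap); Aoife is clear from here.
Mei starts after Hannah ends; Hannah is clear from here.
Rohan starts after Mei ends.
Every pair is clear; the schedule has no overlaps.

No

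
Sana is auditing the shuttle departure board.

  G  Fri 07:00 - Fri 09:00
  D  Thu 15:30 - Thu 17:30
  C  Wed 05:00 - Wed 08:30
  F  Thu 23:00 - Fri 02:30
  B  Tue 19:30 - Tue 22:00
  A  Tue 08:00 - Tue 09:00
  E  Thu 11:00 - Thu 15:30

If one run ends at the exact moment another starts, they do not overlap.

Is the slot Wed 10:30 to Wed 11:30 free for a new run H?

A: ends Tue 09:00 at or before H starts Wed 10:30 → clear.
B: ends Tue 22:00 at or before H starts Wed 10:30 → clear.
C: ends Wed 08:30 at or before H starts Wed 10:30 → clear.
E: starts Thu 11:00 at or after H ends Wed 11:30 → clear.
D: starts Thu 15:30 at or after H ends Wed 11:30 → clear.
F: starts Thu 23:00 at or after H ends Wed 11:30 → clear.
G: starts Fri 07:00 at or after H ends Wed 11:30 → clear.

Yes — the slot is free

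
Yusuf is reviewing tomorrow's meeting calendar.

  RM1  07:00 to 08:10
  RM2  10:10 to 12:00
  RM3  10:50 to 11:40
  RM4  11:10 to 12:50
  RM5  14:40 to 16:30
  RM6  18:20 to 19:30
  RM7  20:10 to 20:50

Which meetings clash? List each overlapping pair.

RM2 & RM3, RM2 & RM4, RM3 & RM4

Sorted by start: RM1, RM2, RM3, RM4, RM5, RM6, RM7.
RM2 starts after RM1 ends; RM1 is clear from here.
RM3 starts before RM2 ends → RM2 and RM3 overlap.
RM4 starts before RM2 ends → RM2 and RM4 overlap.
RM5 starts after RM2 ends; RM2 is clear from here.
RM4 starts before RM3 ends → RM3 and RM4 overlap.
RM5 starts after RM3 ends; RM3 is clear from here.
RM5 starts after RM4 ends; RM4 is clear from here.
RM6 starts after RM5 ends; RM5 is clear from here.
RM7 starts after RM6 ends.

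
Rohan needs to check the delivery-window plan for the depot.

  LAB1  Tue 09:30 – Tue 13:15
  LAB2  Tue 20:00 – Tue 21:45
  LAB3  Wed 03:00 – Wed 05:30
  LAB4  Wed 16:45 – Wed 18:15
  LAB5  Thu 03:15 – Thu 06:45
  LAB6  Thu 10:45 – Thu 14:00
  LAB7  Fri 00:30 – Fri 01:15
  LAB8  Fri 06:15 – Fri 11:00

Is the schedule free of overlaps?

Yes

Check each pair: they overlap iff neither finishes before the other starts.
Sorted by start: LAB1, LAB2, LAB3, LAB4, LAB5, LAB6, LAB7, LAB8.
LAB2 starts after LAB1 ends, so LAB1 has no further overlaps.
LAB3 starts after LAB2 ends, so LAB2 has no further overlaps.
LAB4 starts after LAB3 ends, so LAB3 has no further overlaps.
LAB5 starts after LAB4 ends, so LAB4 has no further overlaps.
LAB6 starts after LAB5 ends, so LAB5 has no further overlaps.
LAB7 starts after LAB6 ends, so LAB6 has no further overlaps.
LAB8 starts after LAB7 ends.
Every pair is clear; the schedule has no overlaps.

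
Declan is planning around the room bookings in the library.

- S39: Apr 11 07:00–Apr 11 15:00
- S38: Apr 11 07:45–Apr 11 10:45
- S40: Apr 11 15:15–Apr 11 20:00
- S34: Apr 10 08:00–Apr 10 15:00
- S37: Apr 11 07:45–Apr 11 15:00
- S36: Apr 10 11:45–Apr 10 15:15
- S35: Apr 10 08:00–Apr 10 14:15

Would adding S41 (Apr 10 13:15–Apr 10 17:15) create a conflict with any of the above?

S34: starts Apr 10 08:00 before S41 ends Apr 10 17:15, and ends Apr 10 15:00 after S41 starts Apr 10 13:15 → overlap.
S35: starts Apr 10 08:00 before S41 ends Apr 10 17:15, and ends Apr 10 14:15 after S41 starts Apr 10 13:15 → overlap.
S36: starts Apr 10 11:45 before S41 ends Apr 10 17:15, and ends Apr 10 15:15 after S41 starts Apr 10 13:15 → overlap.
S39: starts Apr 11 07:00 at or after S41 ends Apr 10 17:15 → clear.
S37: starts Apr 11 07:45 at or after S41 ends Apr 10 17:15 → clear.
S38: starts Apr 11 07:45 at or after S41 ends Apr 10 17:15 → clear.
S40: starts Apr 11 15:15 at or after S41 ends Apr 10 17:15 → clear.
S41 overlaps S34, S35, S36.

Yes — it overlaps S34, S35, S36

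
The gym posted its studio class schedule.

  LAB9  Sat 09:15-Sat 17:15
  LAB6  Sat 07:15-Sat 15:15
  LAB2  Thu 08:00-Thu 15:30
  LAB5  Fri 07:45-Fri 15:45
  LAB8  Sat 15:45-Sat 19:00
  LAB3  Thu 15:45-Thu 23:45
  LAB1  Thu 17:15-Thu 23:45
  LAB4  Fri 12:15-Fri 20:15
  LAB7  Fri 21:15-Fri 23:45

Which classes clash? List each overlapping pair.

Sorted by start: LAB2, LAB3, LAB1, LAB5, LAB4, LAB7, LAB6, LAB9, LAB8.
LAB3 starts after LAB2 ends — done with LAB2.
LAB1 starts before LAB3 ends → LAB3 and LAB1 overlap.
LAB5 starts after LAB3 ends — done with LAB3.
LAB5 starts after LAB1 ends — done with LAB1.
LAB4 starts before LAB5 ends → LAB5 and LAB4 overlap.
LAB7 starts after LAB5 ends — done with LAB5.
LAB7 starts after LAB4 ends — done with LAB4.
LAB6 starts after LAB7 ends — done with LAB7.
LAB9 starts before LAB6 ends → LAB6 and LAB9 overlap.
LAB8 starts after LAB6 ends.
LAB8 starts before LAB9 ends → LAB9 and LAB8 overlap.

LAB1 & LAB3, LAB4 & LAB5, LAB6 & LAB9, LAB8 & LAB9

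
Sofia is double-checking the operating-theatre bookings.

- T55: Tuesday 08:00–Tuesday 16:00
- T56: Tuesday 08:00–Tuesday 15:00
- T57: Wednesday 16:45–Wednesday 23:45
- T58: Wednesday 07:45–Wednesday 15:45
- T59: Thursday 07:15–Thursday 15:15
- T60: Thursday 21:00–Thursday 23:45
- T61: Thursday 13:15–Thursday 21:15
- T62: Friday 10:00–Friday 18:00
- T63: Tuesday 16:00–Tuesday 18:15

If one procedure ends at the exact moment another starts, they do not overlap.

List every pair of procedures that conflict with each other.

T55 & T56, T59 & T61, T60 & T61

Two intervals overlap when each starts before the other ends.
Sorted by start: T55, T56, T63, T58, T57, T59, T61, T60, T62.
T56 starts before T55 ends → T55 and T56 overlap.
T63 starts exactly when T55 ends (back-to-back, no overlap); T55 is clear from here.
T63 starts after T56 ends; T56 is clear from here.
T58 starts after T63 ends; T63 is clear from here.
T57 starts after T58 ends; T58 is clear from here.
T59 starts after T57 ends; T57 is clear from here.
T61 starts before T59 ends → T59 and T61 overlap.
T60 starts after T59 ends; T59 is clear from here.
T60 starts before T61 ends → T61 and T60 overlap.
T62 starts after T61 ends.
T62 starts after T60 ends.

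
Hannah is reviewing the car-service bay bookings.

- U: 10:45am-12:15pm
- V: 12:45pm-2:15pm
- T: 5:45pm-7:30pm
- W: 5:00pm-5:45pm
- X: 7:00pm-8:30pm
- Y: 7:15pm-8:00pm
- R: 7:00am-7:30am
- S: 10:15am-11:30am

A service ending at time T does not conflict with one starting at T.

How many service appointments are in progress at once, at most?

3

Sort all start/end points and keep a running count:
7:00am start R → 1
7:30am end R → 0
10:15am start S → 1
10:45am start U → 2
11:30am end S → 1
12:15pm end U → 0
12:45pm start V → 1
2:15pm end V → 0
5:00pm start W → 1
5:45pm end W → 0
5:45pm start T → 1
7:00pm start X → 2
7:15pm start Y → 3
7:30pm end T → 2
8:00pm end Y → 1
8:30pm end X → 0
Peak is 3, at 7:15pm (T, X, Y).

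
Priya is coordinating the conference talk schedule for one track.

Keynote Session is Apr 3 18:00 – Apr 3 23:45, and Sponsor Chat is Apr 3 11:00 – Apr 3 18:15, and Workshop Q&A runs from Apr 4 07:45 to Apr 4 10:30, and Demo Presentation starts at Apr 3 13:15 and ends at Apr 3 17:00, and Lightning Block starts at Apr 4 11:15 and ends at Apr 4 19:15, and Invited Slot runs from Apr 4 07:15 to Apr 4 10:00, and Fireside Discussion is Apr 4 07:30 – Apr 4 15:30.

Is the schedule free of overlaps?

Check each pair: they overlap iff neither finishes before the other starts.
Sorted by start: Sponsor Chat, Demo Presentation, Keynote Session, Invited Slot, Fireside Discussion, Workshop Q&A, Lightning Block.
Demo Presentation starts before Sponsor Chat ends → Sponsor Chat and Demo Presentation overlap.
That's a conflict, so the schedule is not conflict-free.

No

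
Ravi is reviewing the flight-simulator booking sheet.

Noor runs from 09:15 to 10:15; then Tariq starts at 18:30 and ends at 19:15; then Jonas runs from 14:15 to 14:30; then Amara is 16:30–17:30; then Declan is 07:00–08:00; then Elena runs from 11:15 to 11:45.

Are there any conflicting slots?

Sorted by start: Declan, Noor, Elena, Jonas, Amara, Tariq.
Noor starts after Declan ends; Declan is clear from here.
Elena starts after Noor ends; Noor is clear from here.
Jonas starts after Elena ends; Elena is clear from here.
Amara starts after Jonas ends; Jonas is clear from here.
Tariq starts after Amara ends.
Every pair is clear; the schedule has no overlaps.

No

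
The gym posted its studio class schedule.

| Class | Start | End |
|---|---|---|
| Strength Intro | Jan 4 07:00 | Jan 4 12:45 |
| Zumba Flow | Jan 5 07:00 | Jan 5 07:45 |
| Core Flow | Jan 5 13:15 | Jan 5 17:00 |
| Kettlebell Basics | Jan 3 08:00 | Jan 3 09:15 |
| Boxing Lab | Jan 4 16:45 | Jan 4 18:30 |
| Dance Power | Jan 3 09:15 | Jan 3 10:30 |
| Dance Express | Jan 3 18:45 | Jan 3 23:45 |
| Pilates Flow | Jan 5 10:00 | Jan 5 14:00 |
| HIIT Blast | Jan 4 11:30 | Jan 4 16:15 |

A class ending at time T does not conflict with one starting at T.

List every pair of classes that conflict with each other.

Core Flow & Pilates Flow, HIIT Blast & Strength Intro

Check each pair: they overlap iff neither finishes before the other starts.
Sorted by start: Kettlebell Basics, Dance Power, Dance Express, Strength Intro, HIIT Blast, Boxing Lab, Zumba Flow, Pilates Flow, Core Flow.
Dance Power starts exactly when Kettlebell Basics ends (back-to-back, no overlap), so Kettlebell Basics has no further overlaps.
Dance Express starts after Dance Power ends, so Dance Power has no further overlaps.
Strength Intro starts after Dance Express ends, so Dance Express has no further overlaps.
HIIT Blast starts before Strength Intro ends → Strength Intro and HIIT Blast overlap.
Boxing Lab starts after Strength Intro ends, so Strength Intro has no further overlaps.
Boxing Lab starts after HIIT Blast ends, so HIIT Blast has no further overlaps.
Zumba Flow starts after Boxing Lab ends, so Boxing Lab has no further overlaps.
Pilates Flow starts after Zumba Flow ends, so Zumba Flow has no further overlaps.
Core Flow starts before Pilates Flow ends → Pilates Flow and Core Flow overlap.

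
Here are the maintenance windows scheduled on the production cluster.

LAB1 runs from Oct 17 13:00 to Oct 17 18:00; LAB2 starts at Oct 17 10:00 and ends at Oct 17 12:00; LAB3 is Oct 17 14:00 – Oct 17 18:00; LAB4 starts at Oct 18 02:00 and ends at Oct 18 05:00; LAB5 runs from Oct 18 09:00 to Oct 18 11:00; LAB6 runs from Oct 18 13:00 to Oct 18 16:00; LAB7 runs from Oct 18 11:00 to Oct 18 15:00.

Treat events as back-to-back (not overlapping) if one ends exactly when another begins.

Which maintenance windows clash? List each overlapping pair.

Check each pair: they overlap iff neither finishes before the other starts.
Sorted by start: LAB2, LAB1, LAB3, LAB4, LAB5, LAB7, LAB6.
LAB1 starts after LAB2 ends, so nothing later overlaps LAB2 either.
LAB3 starts before LAB1 ends → LAB1 and LAB3 overlap.
LAB4 starts after LAB1 ends, so nothing later overlaps LAB1 either.
LAB4 starts after LAB3 ends, so nothing later overlaps LAB3 either.
LAB5 starts after LAB4 ends, so nothing later overlaps LAB4 either.
LAB7 starts exactly when LAB5 ends (back-to-back, no overlap), so nothing later overlaps LAB5 either.
LAB6 starts before LAB7 ends → LAB7 and LAB6 overlap.

LAB1 & LAB3, LAB6 & LAB7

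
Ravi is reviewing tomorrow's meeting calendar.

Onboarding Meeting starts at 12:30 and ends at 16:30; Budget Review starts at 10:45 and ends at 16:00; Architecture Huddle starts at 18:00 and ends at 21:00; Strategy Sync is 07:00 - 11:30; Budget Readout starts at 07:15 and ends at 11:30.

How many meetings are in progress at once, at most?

Sort all start/end points and keep a running count:
07:00 start Strategy Sync → 1
07:15 start Budget Readout → 2
10:45 start Budget Review → 3
11:30 end Budget Readout → 2
11:30 end Strategy Sync → 1
12:30 start Onboarding Meeting → 2
16:00 end Budget Review → 1
16:30 end Onboarding Meeting → 0
18:00 start Architecture Huddle → 1
21:00 end Architecture Huddle → 0
Peak is 3, at 10:45 (Budget Readout, Budget Review, Strategy Sync).

3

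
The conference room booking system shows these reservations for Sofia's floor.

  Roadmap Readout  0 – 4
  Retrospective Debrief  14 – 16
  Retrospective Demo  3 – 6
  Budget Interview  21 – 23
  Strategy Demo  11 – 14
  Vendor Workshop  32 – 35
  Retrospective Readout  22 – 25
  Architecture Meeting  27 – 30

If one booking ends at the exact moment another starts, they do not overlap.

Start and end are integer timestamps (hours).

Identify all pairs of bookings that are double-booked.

Sorted by start: Roadmap Readout, Retrospective Demo, Strategy Demo, Retrospective Debrief, Budget Interview, Retrospective Readout, Architecture Meeting, Vendor Workshop.
Retrospective Demo starts before Roadmap Readout ends → Roadmap Readout and Retrospective Demo overlap.
Strategy Demo starts after Roadmap Readout ends — done with Roadmap Readout.
Strategy Demo starts after Retrospective Demo ends — done with Retrospective Demo.
Retrospective Debrief starts exactly when Strategy Demo ends (back-to-back, no overlap) — done with Strategy Demo.
Budget Interview starts after Retrospective Debrief ends — done with Retrospective Debrief.
Retrospective Readout starts before Budget Interview ends → Budget Interview and Retrospective Readout overlap.
Architecture Meeting starts after Budget Interview ends — done with Budget Interview.
Architecture Meeting starts after Retrospective Readout ends — done with Retrospective Readout.
Vendor Workshop starts after Architecture Meeting ends.

Budget Interview & Retrospective Readout, Retrospective Demo & Roadmap Readout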